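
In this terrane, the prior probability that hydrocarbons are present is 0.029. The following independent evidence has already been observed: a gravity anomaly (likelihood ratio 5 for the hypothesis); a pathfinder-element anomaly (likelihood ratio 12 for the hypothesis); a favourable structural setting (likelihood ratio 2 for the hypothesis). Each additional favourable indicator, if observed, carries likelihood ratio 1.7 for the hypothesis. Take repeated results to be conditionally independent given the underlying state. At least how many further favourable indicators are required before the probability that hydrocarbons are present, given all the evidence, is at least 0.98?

Prior odds = 0.029/0.971 = 29/971.
Combined Bayes factor of the evidence already in hand = 5 × 12 × 2 = 120.
Odds after that evidence = (29/971) × 120 = 3480/971.
Target odds = 0.98/0.02 = 49.
Need 1.7ⁿ ≥ 49 ÷ (3480/971) = 47579/3480.
1.7⁴ = 8.3521 falls short of 47579/3480 but 1.7⁵ = 1419857/100000 reaches it, so n = 5.

5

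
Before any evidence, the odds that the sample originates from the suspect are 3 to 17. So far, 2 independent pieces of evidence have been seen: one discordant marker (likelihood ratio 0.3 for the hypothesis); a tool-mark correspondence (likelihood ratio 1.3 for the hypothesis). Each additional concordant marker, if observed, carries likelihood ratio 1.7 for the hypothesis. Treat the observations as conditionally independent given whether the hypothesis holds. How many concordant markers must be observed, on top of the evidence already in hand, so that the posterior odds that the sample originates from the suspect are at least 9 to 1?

10

Prior odds = 3/17.
Combined Bayes factor of the evidence already in hand = 0.3 × 1.3 = 0.39.
Odds after that evidence = (3/17) × 0.39 = 117/1700.
Target odds = 9.
Need 1.7ⁿ ≥ 9 ÷ (117/1700) = 1700/13.
1.7⁹ ≈118.588 falls short of 1700/13 but 1.7¹⁰ ≈201.599 reaches it, so n = 10.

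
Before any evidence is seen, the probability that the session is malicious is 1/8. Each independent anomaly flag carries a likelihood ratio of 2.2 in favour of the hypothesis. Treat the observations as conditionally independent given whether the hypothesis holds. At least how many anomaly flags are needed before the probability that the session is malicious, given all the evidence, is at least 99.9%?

12

Prior odds = 0.125/0.875 = 1/7.
Likelihood ratio per anomaly flag = 2.2.
Target odds: 0.999 ÷ 0.001 = 999.
Need (1/7) × 2.2ⁿ ≥ 999, i.e. 2.2ⁿ ≥ 6993.
2.2¹¹ ≈5843.18 falls short of 6993 but 2.2¹² ≈12855 reaches it, so n = 12.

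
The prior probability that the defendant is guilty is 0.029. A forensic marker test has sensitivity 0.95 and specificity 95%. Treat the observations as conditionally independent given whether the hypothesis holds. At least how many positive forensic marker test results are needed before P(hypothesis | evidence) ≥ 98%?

Prior odds: 0.029 ÷ 0.971 = 29/971.
False-positive rate = 1 − 0.95 = 0.05; likelihood ratio of a positive = 0.95/0.05 = 19.
Target odds: 0.98 ÷ 0.02 = 49.
Require 19ⁿ ≥ 49 ÷ (29/971) = 47579/29.
19² = 361 falls short of 47579/29 but 19³ = 6859 reaches it, so n = 3.

3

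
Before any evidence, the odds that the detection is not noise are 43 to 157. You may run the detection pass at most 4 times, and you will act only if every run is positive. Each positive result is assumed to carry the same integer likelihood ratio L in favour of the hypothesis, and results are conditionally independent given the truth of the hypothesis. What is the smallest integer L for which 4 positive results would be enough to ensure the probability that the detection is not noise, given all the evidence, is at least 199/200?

6

Prior odds = 43/157.
Target odds = 0.995/0.005 = 199.
Need L⁴ ≥ 199 ÷ (43/157) = 31243/43.
5⁴ = 625 < 31243/43 ≤ 1296 = 6⁴, so L = 6.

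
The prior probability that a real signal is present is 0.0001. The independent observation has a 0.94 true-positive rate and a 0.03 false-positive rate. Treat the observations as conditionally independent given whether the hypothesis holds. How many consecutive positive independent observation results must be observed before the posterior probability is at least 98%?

4

Prior odds = 0.0001/0.9999 = 1/9999.
Likelihood ratio of a positive result = 0.94/0.03 = 94/3.
Target odds: 0.98 ÷ 0.02 = 49.
Require (94/3)ⁿ ≥ 49 ÷ (1/9999) = 489951.
(94/3)³ = 830584/27 falls short of 489951 but (94/3)⁴ = 78074896/81 reaches it, so n = 4.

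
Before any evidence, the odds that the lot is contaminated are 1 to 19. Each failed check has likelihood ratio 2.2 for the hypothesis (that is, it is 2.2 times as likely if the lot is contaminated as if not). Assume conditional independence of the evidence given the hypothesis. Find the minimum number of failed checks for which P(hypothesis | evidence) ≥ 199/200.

Prior odds = 1/19.
Likelihood ratio per failed check = 2.2.
Target odds: 0.995 ÷ 0.005 = 199.
Need (1/19) × 2.2ⁿ ≥ 199, i.e. 2.2ⁿ ≥ 3781.
2.2¹⁰ ≈2655.99 falls short of 3781 but 2.2¹¹ ≈5843.18 reaches it, so n = 11.

11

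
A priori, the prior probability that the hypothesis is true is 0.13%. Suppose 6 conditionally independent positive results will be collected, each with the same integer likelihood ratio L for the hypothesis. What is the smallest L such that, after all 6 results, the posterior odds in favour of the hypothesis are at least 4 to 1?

Prior odds = 0.0013/0.9987 = 13/9987.
Target odds = 4.
Need L⁶ ≥ 4 ÷ (13/9987) = 39948/13.
3⁶ = 729 < 39948/13 ≤ 4096 = 4⁶, so L = 4.

4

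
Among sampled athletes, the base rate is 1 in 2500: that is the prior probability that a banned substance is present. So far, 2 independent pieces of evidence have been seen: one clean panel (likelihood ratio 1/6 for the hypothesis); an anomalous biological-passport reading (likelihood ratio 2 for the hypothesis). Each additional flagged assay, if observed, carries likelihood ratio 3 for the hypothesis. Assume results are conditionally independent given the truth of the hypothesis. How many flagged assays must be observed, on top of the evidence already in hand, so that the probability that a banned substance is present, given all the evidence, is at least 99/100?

13

Prior odds = 0.0004/0.9996 = 1/2499.
Combined Bayes factor of the evidence already in hand = (1/6) × 2 = 1/3.
Odds after that evidence = (1/2499) × 1/3 = 1/7497.
Target odds = 0.99/0.01 = 99.
Need 3ⁿ ≥ 99 ÷ (1/7497) = 742203.
3¹² = 531441 falls short of 742203 but 3¹³ = 1594323 reaches it, so n = 13.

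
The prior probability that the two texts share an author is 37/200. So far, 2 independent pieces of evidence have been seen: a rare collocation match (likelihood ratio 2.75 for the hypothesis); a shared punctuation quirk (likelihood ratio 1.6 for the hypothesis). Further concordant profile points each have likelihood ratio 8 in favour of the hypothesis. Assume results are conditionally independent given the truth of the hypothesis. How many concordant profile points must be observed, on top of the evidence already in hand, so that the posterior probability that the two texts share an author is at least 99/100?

3

Prior odds = 0.185/0.815 = 37/163.
Combined Bayes factor of the evidence already in hand = 2.75 × 1.6 = 4.4.
Odds after that evidence = (37/163) × 4.4 = 814/815.
Target odds = 0.99/0.01 = 99.
Need 8ⁿ ≥ 99 ÷ (814/815) = 7335/74.
8² = 64 falls short of 7335/74 but 8³ = 512 reaches it, so n = 3.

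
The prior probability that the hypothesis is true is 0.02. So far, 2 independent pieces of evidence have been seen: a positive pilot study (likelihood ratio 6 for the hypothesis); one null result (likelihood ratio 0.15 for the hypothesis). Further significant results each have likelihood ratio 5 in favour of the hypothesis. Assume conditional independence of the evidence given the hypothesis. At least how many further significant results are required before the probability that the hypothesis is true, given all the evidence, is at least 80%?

Prior odds = 0.02/0.98 = 1/49.
Combined Bayes factor of the evidence already in hand = 6 × 0.15 = 0.9.
Odds after that evidence = (1/49) × 0.9 = 9/490.
Target odds = 0.8/0.2 = 4.
Need 5ⁿ ≥ 4 ÷ (9/490) = 1960/9.
5³ = 125 falls short of 1960/9 but 5⁴ = 625 reaches it, so n = 4.

4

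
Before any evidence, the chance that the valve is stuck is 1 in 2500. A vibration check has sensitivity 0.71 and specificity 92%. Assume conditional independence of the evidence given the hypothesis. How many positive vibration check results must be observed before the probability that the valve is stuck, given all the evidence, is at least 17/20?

5

Prior odds = 0.0004/0.9996 = 1/2499.
False-positive rate = 1 − 0.92 = 0.08; likelihood ratio of a positive = 0.71/0.08 = 8.875.
Target odds: 0.85 ÷ 0.15 = 17/3.
Require 8.875ⁿ ≥ 17/3 ÷ (1/2499) = 14161.
8.875⁴ = 25411681/4096 falls short of 14161 but 8.875⁵ ≈55060.7 reaches it, so n = 5.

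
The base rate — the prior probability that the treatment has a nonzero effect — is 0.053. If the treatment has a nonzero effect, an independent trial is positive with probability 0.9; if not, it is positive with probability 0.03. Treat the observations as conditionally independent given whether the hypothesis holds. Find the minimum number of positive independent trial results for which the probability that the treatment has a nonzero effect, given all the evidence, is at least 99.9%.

3

Prior odds = 0.053/0.947 = 53/947.
Likelihood ratio of a positive = 0.9/0.03 = 30.
Target posterior odds = 0.999/0.001 = 999.
Require 30ⁿ ≥ 999 ÷ (53/947) = 946053/53.
30² = 900 falls short of 946053/53 but 30³ = 27000 reaches it, so n = 3.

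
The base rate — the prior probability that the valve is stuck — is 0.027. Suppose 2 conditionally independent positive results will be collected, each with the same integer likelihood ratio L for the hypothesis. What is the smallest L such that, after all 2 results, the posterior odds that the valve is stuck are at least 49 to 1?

43

Prior odds = 0.027/0.973 = 27/973.
Target odds = 49.
Need L² ≥ 49 ÷ (27/973) = 47677/27.
42² = 1764 < 47677/27 ≤ 1849 = 43², so L = 43.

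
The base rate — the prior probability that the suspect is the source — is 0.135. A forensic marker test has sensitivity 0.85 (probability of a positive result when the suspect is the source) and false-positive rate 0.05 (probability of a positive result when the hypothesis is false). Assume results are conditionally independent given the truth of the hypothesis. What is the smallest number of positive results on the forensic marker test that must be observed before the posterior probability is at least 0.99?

3

Prior odds = 0.135/0.865 = 27/173.
Likelihood ratio of a positive result = 0.85/0.05 = 17.
Target odds: 0.99 ÷ 0.01 = 99.
Need (27/173) × 17ⁿ ≥ 99, i.e. 17ⁿ ≥ 1903/3.
17² = 289 falls short of 1903/3 but 17³ = 4913 reaches it, so n = 3.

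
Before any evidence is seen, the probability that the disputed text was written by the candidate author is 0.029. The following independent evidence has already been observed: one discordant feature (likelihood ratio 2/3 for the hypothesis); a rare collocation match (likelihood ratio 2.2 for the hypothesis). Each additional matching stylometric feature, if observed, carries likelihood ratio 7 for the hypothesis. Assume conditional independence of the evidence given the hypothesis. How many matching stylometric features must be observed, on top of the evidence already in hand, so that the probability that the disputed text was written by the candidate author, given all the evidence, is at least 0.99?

4

Prior odds = 0.029/0.971 = 29/971.
Combined Bayes factor of the evidence already in hand = (2/3) × 2.2 = 22/15.
Odds after that evidence = (29/971) × 22/15 = 638/14565.
Target odds = 0.99/0.01 = 99.
Need 7ⁿ ≥ 99 ÷ (638/14565) = 131085/58.
7³ = 343 falls short of 131085/58 but 7⁴ = 2401 reaches it, so n = 4.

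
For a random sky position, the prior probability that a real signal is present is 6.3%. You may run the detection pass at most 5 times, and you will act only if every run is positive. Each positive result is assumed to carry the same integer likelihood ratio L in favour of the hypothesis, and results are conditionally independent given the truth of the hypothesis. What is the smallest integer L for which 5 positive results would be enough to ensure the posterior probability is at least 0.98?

4

Prior odds = 0.063/0.937 = 63/937.
Target odds = 0.98/0.02 = 49.
Need L⁵ ≥ 49 ÷ (63/937) = 6559/9.
3⁵ = 243 < 6559/9 ≤ 1024 = 4⁵, so L = 4.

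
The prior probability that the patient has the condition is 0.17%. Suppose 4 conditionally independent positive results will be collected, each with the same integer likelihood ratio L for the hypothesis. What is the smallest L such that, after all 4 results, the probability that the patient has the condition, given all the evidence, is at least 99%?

16

Prior odds = 0.0017/0.9983 = 17/9983.
Target odds = 0.99/0.01 = 99.
Need L⁴ ≥ 99 ÷ (17/9983) = 988317/17.
15⁴ = 50625 < 988317/17 ≤ 65536 = 16⁴, so L = 16.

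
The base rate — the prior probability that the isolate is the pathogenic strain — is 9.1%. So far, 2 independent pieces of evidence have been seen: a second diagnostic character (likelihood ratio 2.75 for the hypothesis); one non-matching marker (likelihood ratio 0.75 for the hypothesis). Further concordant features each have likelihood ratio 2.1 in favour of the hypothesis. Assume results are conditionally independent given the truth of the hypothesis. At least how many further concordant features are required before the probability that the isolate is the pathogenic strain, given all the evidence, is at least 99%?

9

Prior odds = 0.091/0.909 = 91/909.
Combined Bayes factor of the evidence already in hand = 2.75 × 0.75 = 2.0625.
Odds after that evidence = (91/909) × 2.0625 = 1001/4848.
Target odds = 0.99/0.01 = 99.
Need 2.1ⁿ ≥ 99 ÷ (1001/4848) = 43632/91.
2.1⁸ ≈378.229 falls short of 43632/91 but 2.1⁹ ≈794.28 reaches it, so n = 9.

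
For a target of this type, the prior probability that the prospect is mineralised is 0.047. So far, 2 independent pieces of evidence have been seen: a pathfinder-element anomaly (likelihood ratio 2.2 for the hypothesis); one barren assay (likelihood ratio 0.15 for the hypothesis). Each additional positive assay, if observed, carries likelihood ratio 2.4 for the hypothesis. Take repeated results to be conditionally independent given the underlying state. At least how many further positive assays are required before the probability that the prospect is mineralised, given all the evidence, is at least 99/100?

Prior odds = 0.047/0.953 = 47/953.
Combined Bayes factor of the evidence already in hand = 2.2 × 0.15 = 0.33.
Odds after that evidence = (47/953) × 0.33 = 1551/95300.
Target odds = 0.99/0.01 = 99.
Need 2.4ⁿ ≥ 99 ÷ (1551/95300) = 285900/47.
2.4⁹ ≈2641.81 falls short of 285900/47 but 2.4¹⁰ ≈6340.34 reaches it, so n = 10.

10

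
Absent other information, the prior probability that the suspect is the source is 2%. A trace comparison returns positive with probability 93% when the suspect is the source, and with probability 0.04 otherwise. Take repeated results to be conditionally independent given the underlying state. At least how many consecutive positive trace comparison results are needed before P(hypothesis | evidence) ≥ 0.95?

Prior odds: 0.02 ÷ 0.98 = 1/49.
Likelihood ratio of a positive result = 0.93/0.04 = 23.25.
Target odds: 0.95 ÷ 0.05 = 19.
Need (1/49) × 23.25ⁿ ≥ 19, i.e. 23.25ⁿ ≥ 931.
23.25² = 540.5625 falls short of 931 but 23.25³ = 804357/64 reaches it, so n = 3.

3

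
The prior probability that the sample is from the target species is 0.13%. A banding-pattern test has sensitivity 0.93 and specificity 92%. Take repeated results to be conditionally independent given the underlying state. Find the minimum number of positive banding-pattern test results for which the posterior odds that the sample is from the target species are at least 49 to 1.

Prior odds = 0.0013/0.9987 = 13/9987.
False-positive rate = 1 − 0.92 = 0.08; likelihood ratio of a positive = 0.93/0.08 = 11.625.
Target odds = 49.
Require 11.625ⁿ ≥ 49 ÷ (13/9987) = 489363/13.
11.625⁴ = 74805201/4096 falls short of 489363/13 but 11.625⁵ ≈212307 reaches it, so n = 5.

5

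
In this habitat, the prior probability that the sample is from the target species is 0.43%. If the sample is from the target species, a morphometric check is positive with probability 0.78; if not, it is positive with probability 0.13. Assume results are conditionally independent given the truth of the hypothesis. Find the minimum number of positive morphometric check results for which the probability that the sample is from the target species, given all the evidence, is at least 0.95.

5

Prior odds: 0.0043 ÷ 0.9957 = 43/9957.
Likelihood ratio of a positive = 0.78/0.13 = 6.
Target odds: 0.95 ÷ 0.05 = 19.
Require 6ⁿ ≥ 19 ÷ (43/9957) = 189183/43.
6⁴ = 1296 falls short of 189183/43 but 6⁵ = 7776 reaches it, so n = 5.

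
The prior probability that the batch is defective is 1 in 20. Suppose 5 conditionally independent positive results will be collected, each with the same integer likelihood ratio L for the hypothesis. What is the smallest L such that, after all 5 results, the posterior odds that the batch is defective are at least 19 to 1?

4

Prior odds = 0.05/0.95 = 1/19.
Target odds = 19.
Need L⁵ ≥ 19 ÷ (1/19) = 361.
3⁵ = 243 < 361 ≤ 1024 = 4⁵, so L = 4.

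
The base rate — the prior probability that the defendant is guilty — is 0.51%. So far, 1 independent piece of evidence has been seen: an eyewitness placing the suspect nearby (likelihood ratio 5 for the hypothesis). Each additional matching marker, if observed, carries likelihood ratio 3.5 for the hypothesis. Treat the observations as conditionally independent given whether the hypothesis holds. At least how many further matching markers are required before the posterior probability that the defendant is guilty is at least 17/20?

Prior odds = 0.0051/0.9949 = 51/9949.
Bayes factor of the evidence already in hand = 5.
Odds after that evidence = (51/9949) × 5 = 255/9949.
Target odds = 0.85/0.15 = 17/3.
Need 3.5ⁿ ≥ 17/3 ÷ (255/9949) = 9949/45.
3.5⁴ = 150.0625 falls short of 9949/45 but 3.5⁵ = 525.21875 reaches it, so n = 5.

5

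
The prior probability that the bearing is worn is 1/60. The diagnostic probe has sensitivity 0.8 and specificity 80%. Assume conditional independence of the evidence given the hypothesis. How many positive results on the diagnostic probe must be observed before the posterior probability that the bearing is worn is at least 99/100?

7

Prior odds = (1/60)/(59/60) = 1/59.
False-positive rate = 1 − 0.8 = 0.2; likelihood ratio of a positive = 0.8/0.2 = 4.
Target posterior odds = 0.99/0.01 = 99.
Require 4ⁿ ≥ 99 ÷ (1/59) = 5841.
4⁶ = 4096 falls short of 5841 but 4⁷ = 16384 reaches it, so n = 7.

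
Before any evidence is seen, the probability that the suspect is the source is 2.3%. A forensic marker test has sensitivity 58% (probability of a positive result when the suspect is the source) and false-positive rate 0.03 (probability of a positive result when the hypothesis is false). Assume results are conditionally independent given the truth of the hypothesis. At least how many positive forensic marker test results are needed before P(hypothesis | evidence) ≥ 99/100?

Prior odds: 0.023 ÷ 0.977 = 23/977.
Likelihood ratio of a positive result = 0.58/0.03 = 58/3.
Target odds: 0.99 ÷ 0.01 = 99.
Require (58/3)ⁿ ≥ 99 ÷ (23/977) = 96723/23.
(58/3)² = 3364/9 falls short of 96723/23 but (58/3)³ = 195112/27 reaches it, so n = 3.

3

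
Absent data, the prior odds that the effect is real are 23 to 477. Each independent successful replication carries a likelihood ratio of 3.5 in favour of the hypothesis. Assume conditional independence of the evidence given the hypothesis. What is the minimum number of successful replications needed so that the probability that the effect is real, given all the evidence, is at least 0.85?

Prior odds = 23/477.
Likelihood ratio per successful replication = 3.5.
Target posterior odds = 0.85/0.15 = 17/3.
Require 3.5ⁿ ≥ 17/3 ÷ (23/477) = 2703/23.
3.5³ = 42.875 falls short of 2703/23 but 3.5⁴ = 150.0625 reaches it, so n = 4.

4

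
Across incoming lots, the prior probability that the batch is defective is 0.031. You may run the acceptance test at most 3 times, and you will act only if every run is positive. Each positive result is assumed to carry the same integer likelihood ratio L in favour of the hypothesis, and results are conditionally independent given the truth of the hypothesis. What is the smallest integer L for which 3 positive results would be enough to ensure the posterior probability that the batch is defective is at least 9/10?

Prior odds = 0.031/0.969 = 31/969.
Target odds = 0.9/0.1 = 9.
Need L³ ≥ 9 ÷ (31/969) = 8721/31.
6³ = 216 < 8721/31 ≤ 343 = 7³, so L = 7.

7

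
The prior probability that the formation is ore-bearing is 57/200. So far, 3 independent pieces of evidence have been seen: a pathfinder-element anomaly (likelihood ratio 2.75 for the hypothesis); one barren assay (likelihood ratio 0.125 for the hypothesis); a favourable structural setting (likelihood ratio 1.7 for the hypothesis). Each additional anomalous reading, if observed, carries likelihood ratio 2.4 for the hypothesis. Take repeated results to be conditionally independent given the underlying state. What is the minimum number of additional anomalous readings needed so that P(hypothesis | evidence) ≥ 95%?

6

Prior odds = 0.285/0.715 = 57/143.
Combined Bayes factor of the evidence already in hand = 2.75 × 0.125 × 1.7 = 0.584375.
Odds after that evidence = (57/143) × 0.584375 = 969/4160.
Target odds = 0.95/0.05 = 19.
Need 2.4ⁿ ≥ 19 ÷ (969/4160) = 4160/51.
2.4⁵ = 79.62624 falls short of 4160/51 but 2.4⁶ = 2985984/15625 reaches it, so n = 6.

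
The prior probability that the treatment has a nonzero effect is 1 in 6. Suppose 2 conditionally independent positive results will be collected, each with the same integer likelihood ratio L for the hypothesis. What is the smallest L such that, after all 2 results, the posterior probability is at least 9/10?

7

Prior odds = (1/6)/(5/6) = 0.2.
Target odds = 0.9/0.1 = 9.
Need L² ≥ 9 ÷ 0.2 = 45.
6² = 36 < 45 ≤ 49 = 7², so L = 7.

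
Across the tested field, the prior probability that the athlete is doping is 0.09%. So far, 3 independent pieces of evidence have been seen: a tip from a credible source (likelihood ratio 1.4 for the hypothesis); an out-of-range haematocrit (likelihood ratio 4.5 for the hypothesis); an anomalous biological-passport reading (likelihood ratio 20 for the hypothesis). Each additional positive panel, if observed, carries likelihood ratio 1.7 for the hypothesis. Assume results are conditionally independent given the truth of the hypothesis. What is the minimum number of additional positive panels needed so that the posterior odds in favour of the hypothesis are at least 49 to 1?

Prior odds = 0.0009/0.9991 = 9/9991.
Combined Bayes factor of the evidence already in hand = 1.4 × 4.5 × 20 = 126.
Odds after that evidence = (9/9991) × 126 = 1134/9991.
Target odds = 49.
Need 1.7ⁿ ≥ 49 ÷ (1134/9991) = 69937/162.
1.7¹¹ ≈342.719 falls short of 69937/162 but 1.7¹² ≈582.622 reaches it, so n = 12.

12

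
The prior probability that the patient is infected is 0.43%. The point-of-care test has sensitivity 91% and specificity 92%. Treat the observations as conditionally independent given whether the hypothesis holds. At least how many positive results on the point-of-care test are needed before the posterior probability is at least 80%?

3

Prior odds: 0.0043 ÷ 0.9957 = 43/9957.
False-positive rate = 1 − 0.92 = 0.08; likelihood ratio of a positive = 0.91/0.08 = 11.375.
Target posterior odds = 0.8/0.2 = 4.
Require 11.375ⁿ ≥ 4 ÷ (43/9957) = 39828/43.
11.375² = 129.390625 falls short of 39828/43 but 11.375³ = 753571/512 reaches it, so n = 3.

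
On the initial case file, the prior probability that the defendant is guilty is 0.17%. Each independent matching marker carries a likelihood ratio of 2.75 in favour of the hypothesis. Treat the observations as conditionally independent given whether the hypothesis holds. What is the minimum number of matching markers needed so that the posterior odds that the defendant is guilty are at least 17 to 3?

Prior odds = 0.0017/0.9983 = 17/9983.
Likelihood ratio per matching marker = 2.75.
Target odds = 17/3.
Need (17/9983) × 2.75ⁿ ≥ 17/3, i.e. 2.75ⁿ ≥ 9983/3.
2.75⁸ = 214358881/65536 falls short of 9983/3 but 2.75⁹ ≈8994.86 reaches it, so n = 9.

9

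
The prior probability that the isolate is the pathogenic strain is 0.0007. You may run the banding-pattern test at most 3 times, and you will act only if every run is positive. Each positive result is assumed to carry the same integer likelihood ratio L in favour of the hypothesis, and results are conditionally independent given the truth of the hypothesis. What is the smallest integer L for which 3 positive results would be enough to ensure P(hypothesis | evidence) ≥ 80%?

Prior odds = 0.0007/0.9993 = 7/9993.
Target odds = 0.8/0.2 = 4.
Need L³ ≥ 4 ÷ (7/9993) = 39972/7.
17³ = 4913 < 39972/7 ≤ 5832 = 18³, so L = 18.

18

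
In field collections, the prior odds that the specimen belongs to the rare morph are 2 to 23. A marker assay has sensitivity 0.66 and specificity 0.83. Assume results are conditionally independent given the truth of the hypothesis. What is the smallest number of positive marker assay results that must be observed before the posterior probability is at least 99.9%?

Prior odds = 2/23.
False-positive rate = 1 − 0.83 = 0.17; likelihood ratio of a positive = 0.66/0.17 = 66/17.
Target odds: 0.999 ÷ 0.001 = 999.
Require (66/17)ⁿ ≥ 999 ÷ (2/23) = 11488.5.
(66/17)⁶ ≈3424.29 falls short of 11488.5 but (66/17)⁷ ≈13294.3 reaches it, so n = 7.

7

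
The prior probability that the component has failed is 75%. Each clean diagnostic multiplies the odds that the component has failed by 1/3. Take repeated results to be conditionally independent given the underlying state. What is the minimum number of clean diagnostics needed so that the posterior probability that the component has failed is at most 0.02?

Prior odds: 0.75 ÷ 0.25 = 3.
Likelihood ratio per clean diagnostic = 1/3.
Target posterior odds = 0.02/0.98 = 1/49.
Require (1/3)ⁿ ≤ 1/49 ÷ 3 = 1/147.
(1/3)⁴ = 1/81 is still above 1/147 but (1/3)⁵ = 1/243 is at or below it, so n = 5.

5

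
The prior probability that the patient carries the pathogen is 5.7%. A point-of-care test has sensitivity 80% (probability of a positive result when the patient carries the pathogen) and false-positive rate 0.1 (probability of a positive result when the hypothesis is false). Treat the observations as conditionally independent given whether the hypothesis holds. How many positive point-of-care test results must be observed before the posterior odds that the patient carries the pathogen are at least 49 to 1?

Prior odds: 0.057 ÷ 0.943 = 57/943.
Likelihood ratio of a positive result = 0.8/0.1 = 8.
Target odds = 49.
Need (57/943) × 8ⁿ ≥ 49, i.e. 8ⁿ ≥ 46207/57.
8³ = 512 falls short of 46207/57 but 8⁴ = 4096 reaches it, so n = 4.

4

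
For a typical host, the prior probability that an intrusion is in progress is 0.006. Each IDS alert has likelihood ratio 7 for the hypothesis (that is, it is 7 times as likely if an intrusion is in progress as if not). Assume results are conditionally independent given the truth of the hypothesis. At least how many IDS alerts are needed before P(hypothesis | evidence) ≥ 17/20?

4

Prior odds: 0.006 ÷ 0.994 = 3/497.
Likelihood ratio per IDS alert = 7.
Target odds: 0.85 ÷ 0.15 = 17/3.
Need (3/497) × 7ⁿ ≥ 17/3, i.e. 7ⁿ ≥ 8449/9.
7³ = 343 falls short of 8449/9 but 7⁴ = 2401 reaches it, so n = 4.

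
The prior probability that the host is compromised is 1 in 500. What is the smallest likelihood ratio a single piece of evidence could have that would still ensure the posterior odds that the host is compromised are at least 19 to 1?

9481

Prior odds = 0.002/0.998 = 1/499.
Target odds = 19.
Required Bayes factor = 19 ÷ (1/499) = 9481.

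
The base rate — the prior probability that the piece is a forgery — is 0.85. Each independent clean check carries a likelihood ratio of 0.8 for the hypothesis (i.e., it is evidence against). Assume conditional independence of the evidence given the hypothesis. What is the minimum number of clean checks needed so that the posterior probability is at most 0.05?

21

Prior odds = 0.85/0.15 = 17/3.
Likelihood ratio per clean check = 0.8.
Target odds: 0.05 ÷ 0.95 = 1/19.
Require 0.8ⁿ ≤ 1/19 ÷ (17/3) = 3/323.
0.8²⁰ ≈0.0115292 is still above 3/323 but 0.8²¹ ≈0.00922337 is at or below it, so n = 21.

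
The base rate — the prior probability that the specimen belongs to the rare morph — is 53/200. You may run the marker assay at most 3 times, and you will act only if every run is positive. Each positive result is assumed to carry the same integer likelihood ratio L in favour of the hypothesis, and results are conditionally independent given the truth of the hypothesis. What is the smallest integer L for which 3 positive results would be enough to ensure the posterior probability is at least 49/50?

Prior odds = 0.265/0.735 = 53/147.
Target odds = 0.98/0.02 = 49.
Need L³ ≥ 49 ÷ (53/147) = 7203/53.
5³ = 125 < 7203/53 ≤ 216 = 6³, so L = 6.

6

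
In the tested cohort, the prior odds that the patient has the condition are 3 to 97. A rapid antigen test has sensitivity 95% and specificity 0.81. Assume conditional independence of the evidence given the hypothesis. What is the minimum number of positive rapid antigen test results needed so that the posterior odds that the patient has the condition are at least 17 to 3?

Prior odds = 3/97.
False-positive rate = 1 − 0.81 = 0.19; likelihood ratio of a positive = 0.95/0.19 = 5.
Target odds = 17/3.
Need (3/97) × 5ⁿ ≥ 17/3, i.e. 5ⁿ ≥ 1649/9.
5³ = 125 falls short of 1649/9 but 5⁴ = 625 reaches it, so n = 4.

4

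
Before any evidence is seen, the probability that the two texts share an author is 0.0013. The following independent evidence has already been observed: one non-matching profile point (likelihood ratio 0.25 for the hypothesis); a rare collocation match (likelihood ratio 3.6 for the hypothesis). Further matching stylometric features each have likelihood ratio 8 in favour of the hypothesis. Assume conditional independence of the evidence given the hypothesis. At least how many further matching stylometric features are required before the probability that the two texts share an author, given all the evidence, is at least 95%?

5

Prior odds = 0.0013/0.9987 = 13/9987.
Combined Bayes factor of the evidence already in hand = 0.25 × 3.6 = 0.9.
Odds after that evidence = (13/9987) × 0.9 = 39/33290.
Target odds = 0.95/0.05 = 19.
Need 8ⁿ ≥ 19 ÷ (39/33290) = 632510/39.
8⁴ = 4096 falls short of 632510/39 but 8⁵ = 32768 reaches it, so n = 5.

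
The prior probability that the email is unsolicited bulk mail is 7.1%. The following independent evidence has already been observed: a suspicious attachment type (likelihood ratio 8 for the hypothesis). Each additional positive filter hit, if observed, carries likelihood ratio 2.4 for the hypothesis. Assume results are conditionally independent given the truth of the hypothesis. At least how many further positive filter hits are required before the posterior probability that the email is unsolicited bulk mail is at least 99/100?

Prior odds = 0.071/0.929 = 71/929.
Bayes factor of the evidence already in hand = 8.
Odds after that evidence = (71/929) × 8 = 568/929.
Target odds = 0.99/0.01 = 99.
Need 2.4ⁿ ≥ 99 ÷ (568/929) = 91971/568.
2.4⁵ = 79.62624 falls short of 91971/568 but 2.4⁶ = 2985984/15625 reaches it, so n = 6.

6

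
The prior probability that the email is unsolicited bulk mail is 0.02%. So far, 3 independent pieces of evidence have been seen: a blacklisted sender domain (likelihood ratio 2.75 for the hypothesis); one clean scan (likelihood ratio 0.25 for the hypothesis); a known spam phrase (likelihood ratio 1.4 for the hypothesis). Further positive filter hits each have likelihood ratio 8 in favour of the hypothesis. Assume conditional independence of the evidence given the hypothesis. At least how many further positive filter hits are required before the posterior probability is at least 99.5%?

Prior odds = 0.0002/0.9998 = 1/4999.
Combined Bayes factor of the evidence already in hand = 2.75 × 0.25 × 1.4 = 0.9625.
Odds after that evidence = (1/4999) × 0.9625 = 77/399920.
Target odds = 0.995/0.005 = 199.
Need 8ⁿ ≥ 199 ÷ (77/399920) = 79584080/77.
8⁶ = 262144 falls short of 79584080/77 but 8⁷ = 2097152 reaches it, so n = 7.

7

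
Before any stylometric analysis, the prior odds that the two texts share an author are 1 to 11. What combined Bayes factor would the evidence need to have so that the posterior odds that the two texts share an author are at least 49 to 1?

Prior odds = 1/11.
Target odds = 49.
Required Bayes factor = 49 ÷ (1/11) = 539.

539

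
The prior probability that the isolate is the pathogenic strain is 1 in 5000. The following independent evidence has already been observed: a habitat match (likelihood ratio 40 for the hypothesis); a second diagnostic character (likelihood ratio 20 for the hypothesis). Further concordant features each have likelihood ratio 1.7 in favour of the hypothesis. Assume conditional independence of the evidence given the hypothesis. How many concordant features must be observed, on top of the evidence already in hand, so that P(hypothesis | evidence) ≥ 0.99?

13

Prior odds = 0.0002/0.9998 = 1/4999.
Combined Bayes factor of the evidence already in hand = 40 × 20 = 800.
Odds after that evidence = (1/4999) × 800 = 800/4999.
Target odds = 0.99/0.01 = 99.
Need 1.7ⁿ ≥ 99 ÷ (800/4999) = 618.62625.
1.7¹² ≈582.622 falls short of 618.62625 but 1.7¹³ ≈990.458 reaches it, so n = 13.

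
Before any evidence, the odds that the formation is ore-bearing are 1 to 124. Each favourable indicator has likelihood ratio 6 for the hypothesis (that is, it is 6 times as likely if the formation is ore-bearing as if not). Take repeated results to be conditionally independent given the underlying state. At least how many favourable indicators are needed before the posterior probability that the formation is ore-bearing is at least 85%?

4

Prior odds = 1/124.
Likelihood ratio per favourable indicator = 6.
Target odds: 0.85 ÷ 0.15 = 17/3.
Require 6ⁿ ≥ 17/3 ÷ (1/124) = 2108/3.
6³ = 216 falls short of 2108/3 but 6⁴ = 1296 reaches it, so n = 4.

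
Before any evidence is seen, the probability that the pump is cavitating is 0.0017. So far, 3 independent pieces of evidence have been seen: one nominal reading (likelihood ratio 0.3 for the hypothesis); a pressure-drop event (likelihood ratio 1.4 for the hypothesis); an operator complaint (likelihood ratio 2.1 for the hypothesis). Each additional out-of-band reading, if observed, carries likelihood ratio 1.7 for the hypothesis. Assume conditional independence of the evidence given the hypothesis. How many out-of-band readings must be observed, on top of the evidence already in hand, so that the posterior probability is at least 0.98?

20

Prior odds = 0.0017/0.9983 = 17/9983.
Combined Bayes factor of the evidence already in hand = 0.3 × 1.4 × 2.1 = 0.882.
Odds after that evidence = (17/9983) × 0.882 = 7497/4991500.
Target odds = 0.98/0.02 = 49.
Need 1.7ⁿ ≥ 49 ÷ (7497/4991500) = 4991500/153.
1.7¹⁹ ≈23907.2 falls short of 4991500/153 but 1.7²⁰ ≈40642.3 reaches it, so n = 20.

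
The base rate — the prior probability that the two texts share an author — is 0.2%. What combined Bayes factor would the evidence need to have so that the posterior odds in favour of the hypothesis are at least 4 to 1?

Prior odds = 0.002/0.998 = 1/499.
Target odds = 4.
Required Bayes factor = 4 ÷ (1/499) = 1996.

1996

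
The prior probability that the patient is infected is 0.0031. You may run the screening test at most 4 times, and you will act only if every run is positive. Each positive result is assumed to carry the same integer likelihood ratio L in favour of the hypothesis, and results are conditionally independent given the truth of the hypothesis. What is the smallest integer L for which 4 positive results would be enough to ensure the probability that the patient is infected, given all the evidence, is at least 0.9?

8

Prior odds = 0.0031/0.9969 = 31/9969.
Target odds = 0.9/0.1 = 9.
Need L⁴ ≥ 9 ÷ (31/9969) = 89721/31.
7⁴ = 2401 < 89721/31 ≤ 4096 = 8⁴, so L = 8.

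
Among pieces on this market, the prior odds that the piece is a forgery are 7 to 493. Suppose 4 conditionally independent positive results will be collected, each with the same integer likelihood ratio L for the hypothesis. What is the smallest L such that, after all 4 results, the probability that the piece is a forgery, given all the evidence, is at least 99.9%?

Prior odds = 7/493.
Target odds = 0.999/0.001 = 999.
Need L⁴ ≥ 999 ÷ (7/493) = 492507/7.
16⁴ = 65536 < 492507/7 ≤ 83521 = 17⁴, so L = 17.

17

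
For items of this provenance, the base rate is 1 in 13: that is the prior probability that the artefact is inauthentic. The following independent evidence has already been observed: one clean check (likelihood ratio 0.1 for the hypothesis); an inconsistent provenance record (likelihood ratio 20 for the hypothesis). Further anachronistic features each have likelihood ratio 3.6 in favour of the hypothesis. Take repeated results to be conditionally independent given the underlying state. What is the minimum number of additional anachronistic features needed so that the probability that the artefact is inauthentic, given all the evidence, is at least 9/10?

4

Prior odds = (1/13)/(12/13) = 1/12.
Combined Bayes factor of the evidence already in hand = 0.1 × 20 = 2.
Odds after that evidence = (1/12) × 2 = 1/6.
Target odds = 0.9/0.1 = 9.
Need 3.6ⁿ ≥ 9 ÷ (1/6) = 54.
3.6³ = 46.656 falls short of 54 but 3.6⁴ = 167.9616 reaches it, so n = 4.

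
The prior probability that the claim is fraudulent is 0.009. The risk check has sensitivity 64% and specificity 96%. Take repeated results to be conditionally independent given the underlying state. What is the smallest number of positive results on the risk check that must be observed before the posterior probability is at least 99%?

4

Prior odds: 0.009 ÷ 0.991 = 9/991.
False-positive rate = 1 − 0.96 = 0.04; likelihood ratio of a positive = 0.64/0.04 = 16.
Target posterior odds = 0.99/0.01 = 99.
Need (9/991) × 16ⁿ ≥ 99, i.e. 16ⁿ ≥ 10901.
16³ = 4096 falls short of 10901 but 16⁴ = 65536 reaches it, so n = 4.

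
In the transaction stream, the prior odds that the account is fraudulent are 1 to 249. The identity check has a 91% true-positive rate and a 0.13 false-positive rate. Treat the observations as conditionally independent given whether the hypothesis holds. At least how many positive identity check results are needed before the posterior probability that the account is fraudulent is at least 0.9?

4

Prior odds = 1/249.
Likelihood ratio of a positive result = 0.91/0.13 = 7.
Target odds: 0.9 ÷ 0.1 = 9.
Need (1/249) × 7ⁿ ≥ 9, i.e. 7ⁿ ≥ 2241.
7³ = 343 falls short of 2241 but 7⁴ = 2401 reaches it, so n = 4.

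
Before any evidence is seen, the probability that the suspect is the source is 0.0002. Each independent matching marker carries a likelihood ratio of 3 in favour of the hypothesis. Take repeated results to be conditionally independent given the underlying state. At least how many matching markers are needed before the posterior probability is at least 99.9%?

15

Prior odds: 0.0002 ÷ 0.9998 = 1/4999.
Likelihood ratio per matching marker = 3.
Target odds: 0.999 ÷ 0.001 = 999.
Need (1/4999) × 3ⁿ ≥ 999, i.e. 3ⁿ ≥ 4994001.
3¹⁴ = 4782969 falls short of 4994001 but 3¹⁵ = 14348907 reaches it, so n = 15.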